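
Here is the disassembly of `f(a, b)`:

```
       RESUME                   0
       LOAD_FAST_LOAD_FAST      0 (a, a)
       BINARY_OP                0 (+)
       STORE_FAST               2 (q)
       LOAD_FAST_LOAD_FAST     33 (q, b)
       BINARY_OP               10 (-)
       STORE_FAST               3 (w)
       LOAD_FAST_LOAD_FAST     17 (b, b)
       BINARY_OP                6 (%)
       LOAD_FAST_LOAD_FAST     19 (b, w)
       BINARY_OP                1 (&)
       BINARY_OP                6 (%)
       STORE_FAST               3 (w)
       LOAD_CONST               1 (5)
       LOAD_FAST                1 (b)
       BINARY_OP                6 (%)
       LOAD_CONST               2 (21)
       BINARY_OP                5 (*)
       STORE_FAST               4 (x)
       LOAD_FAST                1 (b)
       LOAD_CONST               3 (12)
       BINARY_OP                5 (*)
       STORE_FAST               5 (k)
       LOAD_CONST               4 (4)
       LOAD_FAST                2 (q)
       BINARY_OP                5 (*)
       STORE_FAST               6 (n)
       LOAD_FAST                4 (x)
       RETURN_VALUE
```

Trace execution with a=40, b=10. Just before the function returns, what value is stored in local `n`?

LOAD_FAST_LOAD_FAST a,a → push 40,40. Stack: [40, 40]
BINARY_OP + → 40 + 40 = 80. Stack: [80]
STORE_FAST q → q=80. Stack: []
LOAD_FAST_LOAD_FAST q,b → push 80,10. Stack: [80, 10]
BINARY_OP - → 80 - 10 = 70. Stack: [70]
STORE_FAST w → w=70. Stack: []
LOAD_FAST_LOAD_FAST b,b → push 10,10. Stack: [10, 10]
BINARY_OP % → 10 % 10 = 0. Stack: [0]
LOAD_FAST_LOAD_FAST b,w → push 10,70. Stack: [0, 10, 70]
BINARY_OP & → 10 & 70 = 2. Stack: [0, 2]
BINARY_OP % → 0 % 2 = 0. Stack: [0]
STORE_FAST w → w=0. Stack: []
LOAD_CONST → push 5. Stack: [5]
LOAD_FAST b → push 10. Stack: [5, 10]
BINARY_OP % → 5 % 10 = 5. Stack: [5]
LOAD_CONST → push 21. Stack: [5, 21]
BINARY_OP * → 5 * 21 = 105. Stack: [105]
STORE_FAST x → x=105. Stack: []
LOAD_FAST b → push 10. Stack: [10]
LOAD_CONST → push 12. Stack: [10, 12]
BINARY_OP * → 10 * 12 = 120. Stack: [120]
STORE_FAST k → k=120. Stack: []
LOAD_CONST → push 4. Stack: [4]
LOAD_FAST q → push 80. Stack: [4, 80]
BINARY_OP * → 4 * 80 = 320. Stack: [320]
STORE_FAST n → n=320. Stack: []
LOAD_FAST x → push 105. Stack: [105]
RETURN_VALUE → return 105.

320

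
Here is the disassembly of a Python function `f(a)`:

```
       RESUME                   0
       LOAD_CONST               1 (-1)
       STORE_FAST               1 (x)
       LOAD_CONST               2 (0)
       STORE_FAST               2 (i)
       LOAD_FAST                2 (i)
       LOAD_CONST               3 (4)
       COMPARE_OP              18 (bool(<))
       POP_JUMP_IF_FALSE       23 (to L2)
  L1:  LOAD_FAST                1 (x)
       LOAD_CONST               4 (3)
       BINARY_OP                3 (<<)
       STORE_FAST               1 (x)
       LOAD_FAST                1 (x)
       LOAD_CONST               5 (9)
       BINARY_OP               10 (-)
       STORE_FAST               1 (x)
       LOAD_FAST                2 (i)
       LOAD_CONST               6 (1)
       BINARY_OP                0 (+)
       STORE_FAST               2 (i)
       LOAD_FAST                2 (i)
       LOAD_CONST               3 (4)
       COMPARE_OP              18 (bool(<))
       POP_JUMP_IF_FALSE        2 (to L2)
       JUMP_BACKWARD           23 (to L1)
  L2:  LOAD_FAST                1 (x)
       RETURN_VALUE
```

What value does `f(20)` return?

-9361

LOAD_CONST → push -1
STORE_FAST x → x=-1
LOAD_CONST → push 0
STORE_FAST i → i=0
LOAD_FAST i → push 0
LOAD_CONST → push 4
COMPARE_OP bool(<) → 0 vs 4 = True
POP_JUMP_IF_FALSE → pop True; no jump
LOAD_FAST x → push -1
LOAD_CONST → push 3
BINARY_OP << → -1 << 3 = -8
STORE_FAST x → x=-8
LOAD_FAST x → push -8
LOAD_CONST → push 9
BINARY_OP - → -8 - 9 = -17
STORE_FAST x → x=-17
LOAD_FAST i → push 0
LOAD_CONST → push 1
BINARY_OP + → 0 + 1 = 1
STORE_FAST i → i=1
LOAD_FAST i → push 1
LOAD_CONST → push 4
COMPARE_OP bool(<) → 1 vs 4 = True
POP_JUMP_IF_FALSE → pop True; no jump
LOAD_FAST x → push -17
LOAD_CONST → push 3
BINARY_OP << → -17 << 3 = -136
STORE_FAST x → x=-136
LOAD_FAST x → push -136
LOAD_CONST → push 9
BINARY_OP - → -136 - 9 = -145
STORE_FAST x → x=-145
LOAD_FAST i → push 1
LOAD_CONST → push 1
BINARY_OP + → 1 + 1 = 2
STORE_FAST i → i=2
LOAD_FAST i → push 2
LOAD_CONST → push 4
COMPARE_OP bool(<) → 2 vs 4 = True
POP_JUMP_IF_FALSE → pop True; no jump
LOAD_FAST x → push -145
LOAD_CONST → push 3
BINARY_OP << → -145 << 3 = -1160
STORE_FAST x → x=-1160
LOAD_FAST x → push -1160
LOAD_CONST → push 9
BINARY_OP - → -1160 - 9 = -1169
STORE_FAST x → x=-1169
LOAD_FAST i → push 2
LOAD_CONST → push 1
BINARY_OP + → 2 + 1 = 3
STORE_FAST i → i=3
LOAD_FAST i → push 3
LOAD_CONST → push 4
COMPARE_OP bool(<) → 3 vs 4 = True
POP_JUMP_IF_FALSE → pop True; no jump
LOAD_FAST x → push -1169
LOAD_CONST → push 3
BINARY_OP << → -1169 << 3 = -9352
STORE_FAST x → x=-9352
LOAD_FAST x → push -9352
LOAD_CONST → push 9
BINARY_OP - → -9352 - 9 = -9361
STORE_FAST x → x=-9361
LOAD_FAST i → push 3
LOAD_CONST → push 1
BINARY_OP + → 3 + 1 = 4
STORE_FAST i → i=4
LOAD_FAST i → push 4
LOAD_CONST → push 4
COMPARE_OP bool(<) → 4 vs 4 = False
POP_JUMP_IF_FALSE → pop False; jump
LOAD_FAST x → push -9361
RETURN_VALUE → return -9361.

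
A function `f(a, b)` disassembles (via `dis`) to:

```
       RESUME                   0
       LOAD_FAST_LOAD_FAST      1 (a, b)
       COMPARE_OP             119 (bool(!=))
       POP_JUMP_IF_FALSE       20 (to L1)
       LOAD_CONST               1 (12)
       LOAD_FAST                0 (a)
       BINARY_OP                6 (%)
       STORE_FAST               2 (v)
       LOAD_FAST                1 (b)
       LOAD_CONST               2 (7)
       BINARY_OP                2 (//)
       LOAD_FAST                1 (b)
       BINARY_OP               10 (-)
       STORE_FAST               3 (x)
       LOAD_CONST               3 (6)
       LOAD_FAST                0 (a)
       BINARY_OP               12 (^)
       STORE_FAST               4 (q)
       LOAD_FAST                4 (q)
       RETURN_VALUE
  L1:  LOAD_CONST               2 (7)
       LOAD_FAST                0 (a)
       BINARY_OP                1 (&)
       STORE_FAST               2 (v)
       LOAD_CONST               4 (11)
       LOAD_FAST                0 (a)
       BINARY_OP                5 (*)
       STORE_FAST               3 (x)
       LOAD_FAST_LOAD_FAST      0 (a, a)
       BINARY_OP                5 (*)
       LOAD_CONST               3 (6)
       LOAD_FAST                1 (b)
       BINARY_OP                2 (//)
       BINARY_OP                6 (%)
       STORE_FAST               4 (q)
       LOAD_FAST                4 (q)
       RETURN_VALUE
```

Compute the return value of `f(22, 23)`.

16

LOAD_FAST_LOAD_FAST a,b → push 22,23. Stack: [22, 23]
COMPARE_OP bool(!=) → 22 vs 23 = True. Stack: [True]
POP_JUMP_IF_FALSE → pop True; no jump. Stack: []
LOAD_CONST → push 12. Stack: [12]
LOAD_FAST a → push 22. Stack: [12, 22]
BINARY_OP % → 12 % 22 = 12. Stack: [12]
STORE_FAST v → v=12. Stack: []
LOAD_FAST b → push 23. Stack: [23]
LOAD_CONST → push 7. Stack: [23, 7]
BINARY_OP // → 23 // 7 = 3. Stack: [3]
LOAD_FAST b → push 23. Stack: [3, 23]
BINARY_OP - → 3 - 23 = -20. Stack: [-20]
STORE_FAST x → x=-20. Stack: []
LOAD_CONST → push 6. Stack: [6]
LOAD_FAST a → push 22. Stack: [6, 22]
BINARY_OP ^ → 6 ^ 22 = 16. Stack: [16]
STORE_FAST q → q=16. Stack: []
LOAD_FAST q → push 16. Stack: [16]
RETURN_VALUE → return 16.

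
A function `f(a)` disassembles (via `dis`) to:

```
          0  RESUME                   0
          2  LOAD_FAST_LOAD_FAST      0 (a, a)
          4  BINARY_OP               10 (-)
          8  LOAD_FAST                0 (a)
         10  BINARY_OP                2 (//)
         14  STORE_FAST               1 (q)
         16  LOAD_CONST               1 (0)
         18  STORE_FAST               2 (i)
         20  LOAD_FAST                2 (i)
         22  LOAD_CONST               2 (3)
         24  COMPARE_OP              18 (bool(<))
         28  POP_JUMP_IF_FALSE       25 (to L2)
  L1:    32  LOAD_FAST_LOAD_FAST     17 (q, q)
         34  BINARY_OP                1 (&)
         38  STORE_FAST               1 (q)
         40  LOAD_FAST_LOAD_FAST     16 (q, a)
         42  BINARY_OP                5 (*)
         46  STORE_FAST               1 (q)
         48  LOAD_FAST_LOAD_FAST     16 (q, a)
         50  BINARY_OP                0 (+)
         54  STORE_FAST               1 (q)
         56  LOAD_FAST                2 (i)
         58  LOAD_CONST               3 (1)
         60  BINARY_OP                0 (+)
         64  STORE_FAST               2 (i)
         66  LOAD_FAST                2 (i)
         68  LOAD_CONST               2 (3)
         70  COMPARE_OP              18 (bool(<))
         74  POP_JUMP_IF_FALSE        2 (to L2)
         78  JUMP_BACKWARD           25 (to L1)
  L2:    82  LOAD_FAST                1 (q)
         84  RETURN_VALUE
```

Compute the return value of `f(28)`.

LOAD_FAST_LOAD_FAST a,a → push 28,28
BINARY_OP - → 28 - 28 = 0
LOAD_FAST a → push 28
BINARY_OP // → 0 // 28 = 0
STORE_FAST q → q=0
LOAD_CONST → push 0
STORE_FAST i → i=0
LOAD_FAST i → push 0
LOAD_CONST → push 3
COMPARE_OP bool(<) → 0 vs 3 = True
POP_JUMP_IF_FALSE → pop True; no jump
LOAD_FAST_LOAD_FAST q,q → push 0,0
BINARY_OP & → 0 & 0 = 0
STORE_FAST q → q=0
LOAD_FAST_LOAD_FAST q,a → push 0,28
BINARY_OP * → 0 * 28 = 0
STORE_FAST q → q=0
LOAD_FAST_LOAD_FAST q,a → push 0,28
BINARY_OP + → 0 + 28 = 28
STORE_FAST q → q=28
LOAD_FAST i → push 0
LOAD_CONST → push 1
BINARY_OP + → 0 + 1 = 1
STORE_FAST i → i=1
LOAD_FAST i → push 1
LOAD_CONST → push 3
COMPARE_OP bool(<) → 1 vs 3 = True
POP_JUMP_IF_FALSE → pop True; no jump
LOAD_FAST_LOAD_FAST q,q → push 28,28
BINARY_OP & → 28 & 28 = 28
STORE_FAST q → q=28
LOAD_FAST_LOAD_FAST q,a → push 28,28
BINARY_OP * → 28 * 28 = 784
STORE_FAST q → q=784
LOAD_FAST_LOAD_FAST q,a → push 784,28
BINARY_OP + → 784 + 28 = 812
STORE_FAST q → q=812
LOAD_FAST i → push 1
LOAD_CONST → push 1
BINARY_OP + → 1 + 1 = 2
STORE_FAST i → i=2
LOAD_FAST i → push 2
LOAD_CONST → push 3
COMPARE_OP bool(<) → 2 vs 3 = True
POP_JUMP_IF_FALSE → pop True; no jump
LOAD_FAST_LOAD_FAST q,q → push 812,812
BINARY_OP & → 812 & 812 = 812
STORE_FAST q → q=812
LOAD_FAST_LOAD_FAST q,a → push 812,28
BINARY_OP * → 812 * 28 = 22736
STORE_FAST q → q=22736
LOAD_FAST_LOAD_FAST q,a → push 22736,28
BINARY_OP + → 22736 + 28 = 22764
STORE_FAST q → q=22764
LOAD_FAST i → push 2
LOAD_CONST → push 1
BINARY_OP + → 2 + 1 = 3
STORE_FAST i → i=3
LOAD_FAST i → push 3
LOAD_CONST → push 3
COMPARE_OP bool(<) → 3 vs 3 = False
POP_JUMP_IF_FALSE → pop False; jump
LOAD_FAST q → push 22764
RETURN_VALUE → return 22764.

22764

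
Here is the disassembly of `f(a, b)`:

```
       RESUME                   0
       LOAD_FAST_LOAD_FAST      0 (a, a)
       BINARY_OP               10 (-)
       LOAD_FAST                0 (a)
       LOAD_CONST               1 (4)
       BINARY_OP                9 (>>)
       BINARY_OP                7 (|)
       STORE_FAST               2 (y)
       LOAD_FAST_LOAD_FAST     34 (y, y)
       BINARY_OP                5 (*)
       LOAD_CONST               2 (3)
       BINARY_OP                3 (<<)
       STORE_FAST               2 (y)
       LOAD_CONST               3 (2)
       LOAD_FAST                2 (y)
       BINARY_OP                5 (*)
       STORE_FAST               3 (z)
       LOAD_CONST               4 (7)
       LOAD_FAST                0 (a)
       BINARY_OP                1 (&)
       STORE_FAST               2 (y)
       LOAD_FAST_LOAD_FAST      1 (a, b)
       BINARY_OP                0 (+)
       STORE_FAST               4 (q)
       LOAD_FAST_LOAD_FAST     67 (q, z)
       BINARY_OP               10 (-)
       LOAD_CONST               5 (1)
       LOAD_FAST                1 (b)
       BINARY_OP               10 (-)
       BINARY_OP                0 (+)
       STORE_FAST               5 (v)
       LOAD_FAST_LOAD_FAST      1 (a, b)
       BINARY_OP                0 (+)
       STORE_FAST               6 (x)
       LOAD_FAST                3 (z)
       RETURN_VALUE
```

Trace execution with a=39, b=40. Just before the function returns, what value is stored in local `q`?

LOAD_FAST_LOAD_FAST a,a → push 39,39. Stack: [39, 39]
BINARY_OP - → 39 - 39 = 0. Stack: [0]
LOAD_FAST a → push 39. Stack: [0, 39]
LOAD_CONST → push 4. Stack: [0, 39, 4]
BINARY_OP >> → 39 >> 4 = 2. Stack: [0, 2]
BINARY_OP | → 0 | 2 = 2. Stack: [2]
STORE_FAST y → y=2. Stack: []
LOAD_FAST_LOAD_FAST y,y → push 2,2. Stack: [2, 2]
BINARY_OP * → 2 * 2 = 4. Stack: [4]
LOAD_CONST → push 3. Stack: [4, 3]
BINARY_OP << → 4 << 3 = 32. Stack: [32]
STORE_FAST y → y=32. Stack: []
LOAD_CONST → push 2. Stack: [2]
LOAD_FAST y → push 32. Stack: [2, 32]
BINARY_OP * → 2 * 32 = 64. Stack: [64]
STORE_FAST z → z=64. Stack: []
LOAD_CONST → push 7. Stack: [7]
LOAD_FAST a → push 39. Stack: [7, 39]
BINARY_OP & → 7 & 39 = 7. Stack: [7]
STORE_FAST y → y=7. Stack: []
LOAD_FAST_LOAD_FAST a,b → push 39,40. Stack: [39, 40]
BINARY_OP + → 39 + 40 = 79. Stack: [79]
STORE_FAST q → q=79. Stack: []
LOAD_FAST_LOAD_FAST q,z → push 79,64. Stack: [79, 64]
BINARY_OP - → 79 - 64 = 15. Stack: [15]
LOAD_CONST → push 1. Stack: [15, 1]
LOAD_FAST b → push 40. Stack: [15, 1, 40]
BINARY_OP - → 1 - 40 = -39. Stack: [15, -39]
BINARY_OP + → 15 + -39 = -24. Stack: [-24]
STORE_FAST v → v=-24. Stack: []
LOAD_FAST_LOAD_FAST a,b → push 39,40. Stack: [39, 40]
BINARY_OP + → 39 + 40 = 79. Stack: [79]
STORE_FAST x → x=79. Stack: []
LOAD_FAST z → push 64. Stack: [64]
RETURN_VALUE → return 64.

79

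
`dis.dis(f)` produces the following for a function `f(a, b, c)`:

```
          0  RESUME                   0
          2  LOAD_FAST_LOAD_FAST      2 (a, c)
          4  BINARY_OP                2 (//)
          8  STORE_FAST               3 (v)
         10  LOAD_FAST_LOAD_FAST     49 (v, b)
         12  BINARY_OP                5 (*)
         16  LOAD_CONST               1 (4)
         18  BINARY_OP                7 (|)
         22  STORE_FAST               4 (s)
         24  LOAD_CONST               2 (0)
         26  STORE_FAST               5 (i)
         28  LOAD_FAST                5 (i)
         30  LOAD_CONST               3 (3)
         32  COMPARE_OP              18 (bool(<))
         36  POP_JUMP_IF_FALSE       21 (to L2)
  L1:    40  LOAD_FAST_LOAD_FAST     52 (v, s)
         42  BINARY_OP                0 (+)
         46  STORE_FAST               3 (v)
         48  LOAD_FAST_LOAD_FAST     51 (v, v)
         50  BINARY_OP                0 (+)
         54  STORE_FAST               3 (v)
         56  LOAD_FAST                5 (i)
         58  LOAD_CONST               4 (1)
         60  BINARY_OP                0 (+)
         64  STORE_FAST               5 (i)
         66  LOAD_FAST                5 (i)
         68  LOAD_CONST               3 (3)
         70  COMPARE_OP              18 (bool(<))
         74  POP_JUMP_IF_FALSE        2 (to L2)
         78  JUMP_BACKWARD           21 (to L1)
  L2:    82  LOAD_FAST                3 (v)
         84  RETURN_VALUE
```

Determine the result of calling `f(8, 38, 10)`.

LOAD_FAST_LOAD_FAST a,c → push 8,10. Stack: [8, 10]
BINARY_OP // → 8 // 10 = 0. Stack: [0]
STORE_FAST v → v=0. Stack: []
LOAD_FAST_LOAD_FAST v,b → push 0,38. Stack: [0, 38]
BINARY_OP * → 0 * 38 = 0. Stack: [0]
LOAD_CONST → push 4. Stack: [0, 4]
BINARY_OP | → 0 | 4 = 4. Stack: [4]
STORE_FAST s → s=4. Stack: []
LOAD_CONST → push 0. Stack: [0]
STORE_FAST i → i=0. Stack: []
LOAD_FAST i → push 0. Stack: [0]
LOAD_CONST → push 3. Stack: [0, 3]
COMPARE_OP bool(<) → 0 vs 3 = True. Stack: [True]
POP_JUMP_IF_FALSE → pop True; no jump. Stack: []
LOAD_FAST_LOAD_FAST v,s → push 0,4. Stack: [0, 4]
BINARY_OP + → 0 + 4 = 4. Stack: [4]
STORE_FAST v → v=4. Stack: []
LOAD_FAST_LOAD_FAST v,v → push 4,4. Stack: [4, 4]
BINARY_OP + → 4 + 4 = 8. Stack: [8]
STORE_FAST v → v=8. Stack: []
LOAD_FAST i → push 0. Stack: [0]
LOAD_CONST → push 1. Stack: [0, 1]
BINARY_OP + → 0 + 1 = 1. Stack: [1]
STORE_FAST i → i=1. Stack: []
LOAD_FAST i → push 1. Stack: [1]
LOAD_CONST → push 3. Stack: [1, 3]
COMPARE_OP bool(<) → 1 vs 3 = True. Stack: [True]
POP_JUMP_IF_FALSE → pop True; no jump. Stack: []
LOAD_FAST_LOAD_FAST v,s → push 8,4. Stack: [8, 4]
BINARY_OP + → 8 + 4 = 12. Stack: [12]
STORE_FAST v → v=12. Stack: []
LOAD_FAST_LOAD_FAST v,v → push 12,12. Stack: [12, 12]
BINARY_OP + → 12 + 12 = 24. Stack: [24]
STORE_FAST v → v=24. Stack: []
LOAD_FAST i → push 1. Stack: [1]
LOAD_CONST → push 1. Stack: [1, 1]
BINARY_OP + → 1 + 1 = 2. Stack: [2]
STORE_FAST i → i=2. Stack: []
LOAD_FAST i → push 2. Stack: [2]
LOAD_CONST → push 3. Stack: [2, 3]
COMPARE_OP bool(<) → 2 vs 3 = True. Stack: [True]
POP_JUMP_IF_FALSE → pop True; no jump. Stack: []
LOAD_FAST_LOAD_FAST v,s → push 24,4. Stack: [24, 4]
BINARY_OP + → 24 + 4 = 28. Stack: [28]
STORE_FAST v → v=28. Stack: []
LOAD_FAST_LOAD_FAST v,v → push 28,28. Stack: [28, 28]
BINARY_OP + → 28 + 28 = 56. Stack: [56]
STORE_FAST v → v=56. Stack: []
LOAD_FAST i → push 2. Stack: [2]
LOAD_CONST → push 1. Stack: [2, 1]
BINARY_OP + → 2 + 1 = 3. Stack: [3]
STORE_FAST i → i=3. Stack: []
LOAD_FAST i → push 3. Stack: [3]
LOAD_CONST → push 3. Stack: [3, 3]
COMPARE_OP bool(<) → 3 vs 3 = False. Stack: [False]
POP_JUMP_IF_FALSE → pop False; jump. Stack: []
LOAD_FAST v → push 56. Stack: [56]
RETURN_VALUE → return 56.

56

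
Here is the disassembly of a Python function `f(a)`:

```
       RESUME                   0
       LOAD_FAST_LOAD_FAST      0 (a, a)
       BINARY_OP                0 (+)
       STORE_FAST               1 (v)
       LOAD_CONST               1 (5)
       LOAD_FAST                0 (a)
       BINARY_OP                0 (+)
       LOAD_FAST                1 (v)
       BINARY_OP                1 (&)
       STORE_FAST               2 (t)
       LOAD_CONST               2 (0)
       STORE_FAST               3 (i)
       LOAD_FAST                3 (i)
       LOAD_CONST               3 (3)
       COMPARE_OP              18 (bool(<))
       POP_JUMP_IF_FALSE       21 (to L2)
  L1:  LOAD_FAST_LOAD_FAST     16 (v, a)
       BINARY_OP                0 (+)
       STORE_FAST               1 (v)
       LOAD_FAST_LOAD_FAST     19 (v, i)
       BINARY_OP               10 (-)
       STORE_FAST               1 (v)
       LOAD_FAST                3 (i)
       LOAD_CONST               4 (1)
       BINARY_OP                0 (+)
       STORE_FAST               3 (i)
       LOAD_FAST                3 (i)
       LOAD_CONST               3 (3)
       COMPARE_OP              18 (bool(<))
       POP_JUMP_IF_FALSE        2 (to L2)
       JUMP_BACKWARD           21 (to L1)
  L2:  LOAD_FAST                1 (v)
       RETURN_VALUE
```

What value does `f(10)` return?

LOAD_FAST_LOAD_FAST a,a → push 10,10. Stack: [10, 10]
BINARY_OP + → 10 + 10 = 20. Stack: [20]
STORE_FAST v → v=20. Stack: []
LOAD_CONST → push 5. Stack: [5]
LOAD_FAST a → push 10. Stack: [5, 10]
BINARY_OP + → 5 + 10 = 15. Stack: [15]
LOAD_FAST v → push 20. Stack: [15, 20]
BINARY_OP & → 15 & 20 = 4. Stack: [4]
STORE_FAST t → t=4. Stack: []
LOAD_CONST → push 0. Stack: [0]
STORE_FAST i → i=0. Stack: []
LOAD_FAST i → push 0. Stack: [0]
LOAD_CONST → push 3. Stack: [0, 3]
COMPARE_OP bool(<) → 0 vs 3 = True. Stack: [True]
POP_JUMP_IF_FALSE → pop True; no jump. Stack: []
LOAD_FAST_LOAD_FAST v,a → push 20,10. Stack: [20, 10]
BINARY_OP + → 20 + 10 = 30. Stack: [30]
STORE_FAST v → v=30. Stack: []
LOAD_FAST_LOAD_FAST v,i → push 30,0. Stack: [30, 0]
BINARY_OP - → 30 - 0 = 30. Stack: [30]
STORE_FAST v → v=30. Stack: []
LOAD_FAST i → push 0. Stack: [0]
LOAD_CONST → push 1. Stack: [0, 1]
BINARY_OP + → 0 + 1 = 1. Stack: [1]
STORE_FAST i → i=1. Stack: []
LOAD_FAST i → push 1. Stack: [1]
LOAD_CONST → push 3. Stack: [1, 3]
COMPARE_OP bool(<) → 1 vs 3 = True. Stack: [True]
POP_JUMP_IF_FALSE → pop True; no jump. Stack: []
LOAD_FAST_LOAD_FAST v,a → push 30,10. Stack: [30, 10]
BINARY_OP + → 30 + 10 = 40. Stack: [40]
STORE_FAST v → v=40. Stack: []
LOAD_FAST_LOAD_FAST v,i → push 40,1. Stack: [40, 1]
BINARY_OP - → 40 - 1 = 39. Stack: [39]
STORE_FAST v → v=39. Stack: []
LOAD_FAST i → push 1. Stack: [1]
LOAD_CONST → push 1. Stack: [1, 1]
BINARY_OP + → 1 + 1 = 2. Stack: [2]
STORE_FAST i → i=2. Stack: []
LOAD_FAST i → push 2. Stack: [2]
LOAD_CONST → push 3. Stack: [2, 3]
COMPARE_OP bool(<) → 2 vs 3 = True. Stack: [True]
POP_JUMP_IF_FALSE → pop True; no jump. Stack: []
LOAD_FAST_LOAD_FAST v,a → push 39,10. Stack: [39, 10]
BINARY_OP + → 39 + 10 = 49. Stack: [49]
STORE_FAST v → v=49. Stack: []
LOAD_FAST_LOAD_FAST v,i → push 49,2. Stack: [49, 2]
BINARY_OP - → 49 - 2 = 47. Stack: [47]
STORE_FAST v → v=47. Stack: []
LOAD_FAST i → push 2. Stack: [2]
LOAD_CONST → push 1. Stack: [2, 1]
BINARY_OP + → 2 + 1 = 3. Stack: [3]
STORE_FAST i → i=3. Stack: []
LOAD_FAST i → push 3. Stack: [3]
LOAD_CONST → push 3. Stack: [3, 3]
COMPARE_OP bool(<) → 3 vs 3 = False. Stack: [False]
POP_JUMP_IF_FALSE → pop False; jump. Stack: []
LOAD_FAST v → push 47. Stack: [47]
RETURN_VALUE → return 47.

47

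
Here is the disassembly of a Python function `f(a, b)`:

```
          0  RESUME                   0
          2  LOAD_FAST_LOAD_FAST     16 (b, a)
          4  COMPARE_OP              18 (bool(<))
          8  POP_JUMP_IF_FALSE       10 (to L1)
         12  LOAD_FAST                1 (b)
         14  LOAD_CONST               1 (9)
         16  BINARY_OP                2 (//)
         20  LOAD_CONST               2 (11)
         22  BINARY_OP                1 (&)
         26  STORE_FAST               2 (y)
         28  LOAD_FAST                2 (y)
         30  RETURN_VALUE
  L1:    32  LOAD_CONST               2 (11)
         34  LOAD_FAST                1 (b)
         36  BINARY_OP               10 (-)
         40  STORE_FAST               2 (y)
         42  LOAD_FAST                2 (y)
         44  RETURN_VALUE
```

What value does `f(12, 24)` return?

LOAD_FAST_LOAD_FAST b,a → push 24,12. Stack: [24, 12]
COMPARE_OP bool(<) → 24 vs 12 = False. Stack: [False]
POP_JUMP_IF_FALSE → pop False; jump. Stack: []
LOAD_CONST → push 11. Stack: [11]
LOAD_FAST b → push 24. Stack: [11, 24]
BINARY_OP - → 11 - 24 = -13. Stack: [-13]
STORE_FAST y → y=-13. Stack: []
LOAD_FAST y → push -13. Stack: [-13]
RETURN_VALUE → return -13.

-13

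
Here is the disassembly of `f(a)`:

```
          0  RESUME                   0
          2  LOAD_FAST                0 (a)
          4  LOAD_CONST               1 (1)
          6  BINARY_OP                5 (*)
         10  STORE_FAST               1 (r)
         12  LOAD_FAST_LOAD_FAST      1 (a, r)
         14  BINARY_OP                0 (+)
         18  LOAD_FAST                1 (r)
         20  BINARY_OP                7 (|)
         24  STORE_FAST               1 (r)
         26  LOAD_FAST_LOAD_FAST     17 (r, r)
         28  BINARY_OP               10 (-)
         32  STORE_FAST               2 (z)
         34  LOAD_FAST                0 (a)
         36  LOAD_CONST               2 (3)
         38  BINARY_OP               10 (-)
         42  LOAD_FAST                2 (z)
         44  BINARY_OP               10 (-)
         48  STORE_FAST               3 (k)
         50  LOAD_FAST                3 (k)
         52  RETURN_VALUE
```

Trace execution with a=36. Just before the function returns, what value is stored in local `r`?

LOAD_FAST a → push 36. Stack: [36]
LOAD_CONST → push 1. Stack: [36, 1]
BINARY_OP * → 36 * 1 = 36. Stack: [36]
STORE_FAST r → r=36. Stack: []
LOAD_FAST_LOAD_FAST a,r → push 36,36. Stack: [36, 36]
BINARY_OP + → 36 + 36 = 72. Stack: [72]
LOAD_FAST r → push 36. Stack: [72, 36]
BINARY_OP | → 72 | 36 = 108. Stack: [108]
STORE_FAST r → r=108. Stack: []
LOAD_FAST_LOAD_FAST r,r → push 108,108. Stack: [108, 108]
BINARY_OP - → 108 - 108 = 0. Stack: [0]
STORE_FAST z → z=0. Stack: []
LOAD_FAST a → push 36. Stack: [36]
LOAD_CONST → push 3. Stack: [36, 3]
BINARY_OP - → 36 - 3 = 33. Stack: [33]
LOAD_FAST z → push 0. Stack: [33, 0]
BINARY_OP - → 33 - 0 = 33. Stack: [33]
STORE_FAST k → k=33. Stack: []
LOAD_FAST k → push 33. Stack: [33]
RETURN_VALUE → return 33.

108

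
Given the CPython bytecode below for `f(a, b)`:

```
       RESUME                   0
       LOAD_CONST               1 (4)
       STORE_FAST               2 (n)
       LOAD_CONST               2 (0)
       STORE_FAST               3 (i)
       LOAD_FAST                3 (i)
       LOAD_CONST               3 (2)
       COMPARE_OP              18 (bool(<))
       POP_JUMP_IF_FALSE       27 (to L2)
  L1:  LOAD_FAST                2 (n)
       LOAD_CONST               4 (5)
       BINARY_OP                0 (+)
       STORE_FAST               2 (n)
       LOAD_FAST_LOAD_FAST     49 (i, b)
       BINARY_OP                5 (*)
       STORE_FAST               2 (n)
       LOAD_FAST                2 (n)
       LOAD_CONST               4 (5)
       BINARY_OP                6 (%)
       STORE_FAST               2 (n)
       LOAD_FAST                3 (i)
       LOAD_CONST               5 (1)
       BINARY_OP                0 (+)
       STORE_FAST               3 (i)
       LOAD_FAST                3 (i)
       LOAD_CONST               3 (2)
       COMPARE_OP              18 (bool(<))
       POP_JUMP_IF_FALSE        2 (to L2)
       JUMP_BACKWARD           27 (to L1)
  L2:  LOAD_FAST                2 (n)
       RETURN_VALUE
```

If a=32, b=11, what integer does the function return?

LOAD_CONST → push 4. Stack: [4]
STORE_FAST n → n=4. Stack: []
LOAD_CONST → push 0. Stack: [0]
STORE_FAST i → i=0. Stack: []
LOAD_FAST i → push 0. Stack: [0]
LOAD_CONST → push 2. Stack: [0, 2]
COMPARE_OP bool(<) → 0 vs 2 = True. Stack: [True]
POP_JUMP_IF_FALSE → pop True; no jump. Stack: []
LOAD_FAST n → push 4. Stack: [4]
LOAD_CONST → push 5. Stack: [4, 5]
BINARY_OP + → 4 + 5 = 9. Stack: [9]
STORE_FAST n → n=9. Stack: []
LOAD_FAST_LOAD_FAST i,b → push 0,11. Stack: [0, 11]
BINARY_OP * → 0 * 11 = 0. Stack: [0]
STORE_FAST n → n=0. Stack: []
LOAD_FAST n → push 0. Stack: [0]
LOAD_CONST → push 5. Stack: [0, 5]
BINARY_OP % → 0 % 5 = 0. Stack: [0]
STORE_FAST n → n=0. Stack: []
LOAD_FAST i → push 0. Stack: [0]
LOAD_CONST → push 1. Stack: [0, 1]
BINARY_OP + → 0 + 1 = 1. Stack: [1]
STORE_FAST i → i=1. Stack: []
LOAD_FAST i → push 1. Stack: [1]
LOAD_CONST → push 2. Stack: [1, 2]
COMPARE_OP bool(<) → 1 vs 2 = True. Stack: [True]
POP_JUMP_IF_FALSE → pop True; no jump. Stack: []
LOAD_FAST n → push 0. Stack: [0]
LOAD_CONST → push 5. Stack: [0, 5]
BINARY_OP + → 0 + 5 = 5. Stack: [5]
STORE_FAST n → n=5. Stack: []
LOAD_FAST_LOAD_FAST i,b → push 1,11. Stack: [1, 11]
BINARY_OP * → 1 * 11 = 11. Stack: [11]
STORE_FAST n → n=11. Stack: []
LOAD_FAST n → push 11. Stack: [11]
LOAD_CONST → push 5. Stack: [11, 5]
BINARY_OP % → 11 % 5 = 1. Stack: [1]
STORE_FAST n → n=1. Stack: []
LOAD_FAST i → push 1. Stack: [1]
LOAD_CONST → push 1. Stack: [1, 1]
BINARY_OP + → 1 + 1 = 2. Stack: [2]
STORE_FAST i → i=2. Stack: []
LOAD_FAST i → push 2. Stack: [2]
LOAD_CONST → push 2. Stack: [2, 2]
COMPARE_OP bool(<) → 2 vs 2 = False. Stack: [False]
POP_JUMP_IF_FALSE → pop False; jump. Stack: []
LOAD_FAST n → push 1. Stack: [1]
RETURN_VALUE → return 1.

1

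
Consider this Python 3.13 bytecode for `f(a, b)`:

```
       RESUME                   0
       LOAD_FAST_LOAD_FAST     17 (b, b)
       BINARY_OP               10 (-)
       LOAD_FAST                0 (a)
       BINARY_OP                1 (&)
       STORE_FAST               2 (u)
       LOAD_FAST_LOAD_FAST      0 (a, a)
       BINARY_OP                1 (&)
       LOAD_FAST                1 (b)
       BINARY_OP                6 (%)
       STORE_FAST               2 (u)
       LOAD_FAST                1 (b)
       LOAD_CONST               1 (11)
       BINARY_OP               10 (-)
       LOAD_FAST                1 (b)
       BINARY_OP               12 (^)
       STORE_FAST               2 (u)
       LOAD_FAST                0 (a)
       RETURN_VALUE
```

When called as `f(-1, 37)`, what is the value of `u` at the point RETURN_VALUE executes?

LOAD_FAST_LOAD_FAST b,b → push 37,37. Stack: [37, 37]
BINARY_OP - → 37 - 37 = 0. Stack: [0]
LOAD_FAST a → push -1. Stack: [0, -1]
BINARY_OP & → 0 & -1 = 0. Stack: [0]
STORE_FAST u → u=0. Stack: []
LOAD_FAST_LOAD_FAST a,a → push -1,-1. Stack: [-1, -1]
BINARY_OP & → -1 & -1 = -1. Stack: [-1]
LOAD_FAST b → push 37. Stack: [-1, 37]
BINARY_OP % → -1 % 37 = 36. Stack: [36]
STORE_FAST u → u=36. Stack: []
LOAD_FAST b → push 37. Stack: [37]
LOAD_CONST → push 11. Stack: [37, 11]
BINARY_OP - → 37 - 11 = 26. Stack: [26]
LOAD_FAST b → push 37. Stack: [26, 37]
BINARY_OP ^ → 26 ^ 37 = 63. Stack: [63]
STORE_FAST u → u=63. Stack: []
LOAD_FAST a → push -1. Stack: [-1]
RETURN_VALUE → return -1.

63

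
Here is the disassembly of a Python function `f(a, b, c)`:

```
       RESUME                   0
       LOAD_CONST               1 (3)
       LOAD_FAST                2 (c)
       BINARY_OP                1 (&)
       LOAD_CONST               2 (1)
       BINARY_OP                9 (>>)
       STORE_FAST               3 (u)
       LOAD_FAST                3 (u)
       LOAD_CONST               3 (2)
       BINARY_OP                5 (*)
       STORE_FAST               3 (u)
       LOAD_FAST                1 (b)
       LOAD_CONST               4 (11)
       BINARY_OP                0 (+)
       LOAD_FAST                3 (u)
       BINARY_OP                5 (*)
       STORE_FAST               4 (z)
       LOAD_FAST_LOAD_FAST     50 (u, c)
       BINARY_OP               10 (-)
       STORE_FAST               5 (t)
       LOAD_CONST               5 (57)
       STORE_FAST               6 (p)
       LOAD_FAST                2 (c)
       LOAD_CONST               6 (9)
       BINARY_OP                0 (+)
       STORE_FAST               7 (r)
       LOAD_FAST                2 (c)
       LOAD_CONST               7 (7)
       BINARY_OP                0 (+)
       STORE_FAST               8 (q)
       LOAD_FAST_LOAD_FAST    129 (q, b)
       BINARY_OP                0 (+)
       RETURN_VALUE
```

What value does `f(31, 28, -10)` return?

LOAD_CONST → push 3. Stack: [3]
LOAD_FAST c → push -10. Stack: [3, -10]
BINARY_OP & → 3 & -10 = 2. Stack: [2]
LOAD_CONST → push 1. Stack: [2, 1]
BINARY_OP >> → 2 >> 1 = 1. Stack: [1]
STORE_FAST u → u=1. Stack: []
LOAD_FAST u → push 1. Stack: [1]
LOAD_CONST → push 2. Stack: [1, 2]
BINARY_OP * → 1 * 2 = 2. Stack: [2]
STORE_FAST u → u=2. Stack: []
LOAD_FAST b → push 28. Stack: [28]
LOAD_CONST → push 11. Stack: [28, 11]
BINARY_OP + → 28 + 11 = 39. Stack: [39]
LOAD_FAST u → push 2. Stack: [39, 2]
BINARY_OP * → 39 * 2 = 78. Stack: [78]
STORE_FAST z → z=78. Stack: []
LOAD_FAST_LOAD_FAST u,c → push 2,-10. Stack: [2, -10]
BINARY_OP - → 2 - -10 = 12. Stack: [12]
STORE_FAST t → t=12. Stack: []
LOAD_CONST → push 57. Stack: [57]
STORE_FAST p → p=57. Stack: []
LOAD_FAST c → push -10. Stack: [-10]
LOAD_CONST → push 9. Stack: [-10, 9]
BINARY_OP + → -10 + 9 = -1. Stack: [-1]
STORE_FAST r → r=-1. Stack: []
LOAD_FAST c → push -10. Stack: [-10]
LOAD_CONST → push 7. Stack: [-10, 7]
BINARY_OP + → -10 + 7 = -3. Stack: [-3]
STORE_FAST q → q=-3. Stack: []
LOAD_FAST_LOAD_FAST q,b → push -3,28. Stack: [-3, 28]
BINARY_OP + → -3 + 28 = 25. Stack: [25]
RETURN_VALUE → return 25.

25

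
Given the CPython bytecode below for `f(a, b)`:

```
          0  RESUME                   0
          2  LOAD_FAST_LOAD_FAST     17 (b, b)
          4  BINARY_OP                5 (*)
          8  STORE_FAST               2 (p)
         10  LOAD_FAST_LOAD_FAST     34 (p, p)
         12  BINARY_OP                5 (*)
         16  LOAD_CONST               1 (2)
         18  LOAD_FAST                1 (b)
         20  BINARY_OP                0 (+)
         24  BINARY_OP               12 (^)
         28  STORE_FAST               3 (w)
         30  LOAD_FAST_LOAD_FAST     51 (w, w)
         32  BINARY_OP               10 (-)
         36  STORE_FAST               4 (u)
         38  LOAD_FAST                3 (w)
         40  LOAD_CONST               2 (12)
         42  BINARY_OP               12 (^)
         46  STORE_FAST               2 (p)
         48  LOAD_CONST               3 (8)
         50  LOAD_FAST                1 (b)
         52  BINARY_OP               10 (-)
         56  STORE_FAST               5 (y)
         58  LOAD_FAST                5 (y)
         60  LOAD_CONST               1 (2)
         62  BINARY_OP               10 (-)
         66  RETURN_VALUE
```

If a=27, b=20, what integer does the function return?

-14

LOAD_FAST_LOAD_FAST b,b → push 20,20. Stack: [20, 20]
BINARY_OP * → 20 * 20 = 400. Stack: [400]
STORE_FAST p → p=400. Stack: []
LOAD_FAST_LOAD_FAST p,p → push 400,400. Stack: [400, 400]
BINARY_OP * → 400 * 400 = 160000. Stack: [160000]
LOAD_CONST → push 2. Stack: [160000, 2]
LOAD_FAST b → push 20. Stack: [160000, 2, 20]
BINARY_OP + → 2 + 20 = 22. Stack: [160000, 22]
BINARY_OP ^ → 160000 ^ 22 = 160022. Stack: [160022]
STORE_FAST w → w=160022. Stack: []
LOAD_FAST_LOAD_FAST w,w → push 160022,160022. Stack: [160022, 160022]
BINARY_OP - → 160022 - 160022 = 0. Stack: [0]
STORE_FAST u → u=0. Stack: []
LOAD_FAST w → push 160022. Stack: [160022]
LOAD_CONST → push 12. Stack: [160022, 12]
BINARY_OP ^ → 160022 ^ 12 = 160026. Stack: [160026]
STORE_FAST p → p=160026. Stack: []
LOAD_CONST → push 8. Stack: [8]
LOAD_FAST b → push 20. Stack: [8, 20]
BINARY_OP - → 8 - 20 = -12. Stack: [-12]
STORE_FAST y → y=-12. Stack: []
LOAD_FAST y → push -12. Stack: [-12]
LOAD_CONST → push 2. Stack: [-12, 2]
BINARY_OP - → -12 - 2 = -14. Stack: [-14]
RETURN_VALUE → return -14.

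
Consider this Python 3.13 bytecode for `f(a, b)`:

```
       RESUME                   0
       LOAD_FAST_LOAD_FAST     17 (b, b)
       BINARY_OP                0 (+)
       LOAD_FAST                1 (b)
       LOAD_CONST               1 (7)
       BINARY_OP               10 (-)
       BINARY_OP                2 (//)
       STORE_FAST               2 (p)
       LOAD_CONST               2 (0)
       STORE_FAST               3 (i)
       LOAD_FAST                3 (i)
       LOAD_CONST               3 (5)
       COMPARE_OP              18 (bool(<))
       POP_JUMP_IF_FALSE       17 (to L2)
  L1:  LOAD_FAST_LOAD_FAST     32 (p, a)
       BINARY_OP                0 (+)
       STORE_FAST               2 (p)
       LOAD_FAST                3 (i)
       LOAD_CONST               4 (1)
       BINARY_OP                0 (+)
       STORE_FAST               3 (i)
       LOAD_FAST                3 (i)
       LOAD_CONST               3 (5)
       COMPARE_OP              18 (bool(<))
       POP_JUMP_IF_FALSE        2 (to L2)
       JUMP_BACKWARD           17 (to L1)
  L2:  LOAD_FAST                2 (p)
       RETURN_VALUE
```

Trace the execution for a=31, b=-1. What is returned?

LOAD_FAST_LOAD_FAST b,b → push -1,-1
BINARY_OP + → -1 + -1 = -2
LOAD_FAST b → push -1
LOAD_CONST → push 7
BINARY_OP - → -1 - 7 = -8
BINARY_OP // → -2 // -8 = 0
STORE_FAST p → p=0
LOAD_CONST → push 0
STORE_FAST i → i=0
LOAD_FAST i → push 0
LOAD_CONST → push 5
COMPARE_OP bool(<) → 0 vs 5 = True
POP_JUMP_IF_FALSE → pop True; no jump
LOAD_FAST_LOAD_FAST p,a → push 0,31
BINARY_OP + → 0 + 31 = 31
STORE_FAST p → p=31
LOAD_FAST i → push 0
LOAD_CONST → push 1
BINARY_OP + → 0 + 1 = 1
STORE_FAST i → i=1
LOAD_FAST i → push 1
LOAD_CONST → push 5
COMPARE_OP bool(<) → 1 vs 5 = True
POP_JUMP_IF_FALSE → pop True; no jump
LOAD_FAST_LOAD_FAST p,a → push 31,31
BINARY_OP + → 31 + 31 = 62
STORE_FAST p → p=62
LOAD_FAST i → push 1
LOAD_CONST → push 1
BINARY_OP + → 1 + 1 = 2
STORE_FAST i → i=2
LOAD_FAST i → push 2
LOAD_CONST → push 5
COMPARE_OP bool(<) → 2 vs 5 = True
POP_JUMP_IF_FALSE → pop True; no jump
LOAD_FAST_LOAD_FAST p,a → push 62,31
BINARY_OP + → 62 + 31 = 93
STORE_FAST p → p=93
LOAD_FAST i → push 2
LOAD_CONST → push 1
BINARY_OP + → 2 + 1 = 3
STORE_FAST i → i=3
LOAD_FAST i → push 3
LOAD_CONST → push 5
COMPARE_OP bool(<) → 3 vs 5 = True
POP_JUMP_IF_FALSE → pop True; no jump
LOAD_FAST_LOAD_FAST p,a → push 93,31
BINARY_OP + → 93 + 31 = 124
STORE_FAST p → p=124
LOAD_FAST i → push 3
LOAD_CONST → push 1
BINARY_OP + → 3 + 1 = 4
STORE_FAST i → i=4
LOAD_FAST i → push 4
LOAD_CONST → push 5
COMPARE_OP bool(<) → 4 vs 5 = True
POP_JUMP_IF_FALSE → pop True; no jump
LOAD_FAST_LOAD_FAST p,a → push 124,31
BINARY_OP + → 124 + 31 = 155
STORE_FAST p → p=155
LOAD_FAST i → push 4
LOAD_CONST → push 1
BINARY_OP + → 4 + 1 = 5
STORE_FAST i → i=5
LOAD_FAST i → push 5
LOAD_CONST → push 5
COMPARE_OP bool(<) → 5 vs 5 = False
POP_JUMP_IF_FALSE → pop False; jump
LOAD_FAST p → push 155
RETURN_VALUE → return 155.

155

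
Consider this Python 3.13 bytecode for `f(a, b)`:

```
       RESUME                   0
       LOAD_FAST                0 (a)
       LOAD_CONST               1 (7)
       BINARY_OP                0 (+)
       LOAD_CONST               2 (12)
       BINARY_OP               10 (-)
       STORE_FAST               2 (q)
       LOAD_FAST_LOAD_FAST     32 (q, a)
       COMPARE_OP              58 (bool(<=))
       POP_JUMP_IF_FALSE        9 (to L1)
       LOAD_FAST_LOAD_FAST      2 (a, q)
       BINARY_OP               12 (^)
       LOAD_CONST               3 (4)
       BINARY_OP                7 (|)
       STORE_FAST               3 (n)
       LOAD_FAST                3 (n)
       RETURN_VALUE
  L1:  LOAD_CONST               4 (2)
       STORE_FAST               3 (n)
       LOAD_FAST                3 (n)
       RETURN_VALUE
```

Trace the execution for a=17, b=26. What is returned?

LOAD_FAST a → push 17. Stack: [17]
LOAD_CONST → push 7. Stack: [17, 7]
BINARY_OP + → 17 + 7 = 24. Stack: [24]
LOAD_CONST → push 12. Stack: [24, 12]
BINARY_OP - → 24 - 12 = 12. Stack: [12]
STORE_FAST q → q=12. Stack: []
LOAD_FAST_LOAD_FAST q,a → push 12,17. Stack: [12, 17]
COMPARE_OP bool(<=) → 12 vs 17 = True. Stack: [True]
POP_JUMP_IF_FALSE → pop True; no jump. Stack: []
LOAD_FAST_LOAD_FAST a,q → push 17,12. Stack: [17, 12]
BINARY_OP ^ → 17 ^ 12 = 29. Stack: [29]
LOAD_CONST → push 4. Stack: [29, 4]
BINARY_OP | → 29 | 4 = 29. Stack: [29]
STORE_FAST n → n=29. Stack: []
LOAD_FAST n → push 29. Stack: [29]
RETURN_VALUE → return 29.

29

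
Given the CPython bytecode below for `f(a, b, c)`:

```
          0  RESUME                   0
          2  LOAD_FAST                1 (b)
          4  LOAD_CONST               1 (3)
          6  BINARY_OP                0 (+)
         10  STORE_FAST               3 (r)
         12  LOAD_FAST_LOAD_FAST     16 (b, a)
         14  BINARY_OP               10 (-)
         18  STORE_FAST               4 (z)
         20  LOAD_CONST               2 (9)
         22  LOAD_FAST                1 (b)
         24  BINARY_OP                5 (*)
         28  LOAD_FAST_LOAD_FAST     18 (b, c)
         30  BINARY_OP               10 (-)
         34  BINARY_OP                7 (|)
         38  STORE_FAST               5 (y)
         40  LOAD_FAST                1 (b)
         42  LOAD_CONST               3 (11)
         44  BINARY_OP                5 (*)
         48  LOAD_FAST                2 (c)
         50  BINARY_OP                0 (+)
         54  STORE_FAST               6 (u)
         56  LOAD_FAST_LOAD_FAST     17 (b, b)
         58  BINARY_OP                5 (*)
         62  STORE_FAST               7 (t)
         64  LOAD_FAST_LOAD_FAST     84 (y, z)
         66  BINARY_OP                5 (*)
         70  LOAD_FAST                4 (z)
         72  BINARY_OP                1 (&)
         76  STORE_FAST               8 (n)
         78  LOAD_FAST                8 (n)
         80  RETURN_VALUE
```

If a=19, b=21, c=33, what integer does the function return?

LOAD_FAST b → push 21. Stack: [21]
LOAD_CONST → push 3. Stack: [21, 3]
BINARY_OP + → 21 + 3 = 24. Stack: [24]
STORE_FAST r → r=24. Stack: []
LOAD_FAST_LOAD_FAST b,a → push 21,19. Stack: [21, 19]
BINARY_OP - → 21 - 19 = 2. Stack: [2]
STORE_FAST z → z=2. Stack: []
LOAD_CONST → push 9. Stack: [9]
LOAD_FAST b → push 21. Stack: [9, 21]
BINARY_OP * → 9 * 21 = 189. Stack: [189]
LOAD_FAST_LOAD_FAST b,c → push 21,33. Stack: [189, 21, 33]
BINARY_OP - → 21 - 33 = -12. Stack: [189, -12]
BINARY_OP | → 189 | -12 = -3. Stack: [-3]
STORE_FAST y → y=-3. Stack: []
LOAD_FAST b → push 21. Stack: [21]
LOAD_CONST → push 11. Stack: [21, 11]
BINARY_OP * → 21 * 11 = 231. Stack: [231]
LOAD_FAST c → push 33. Stack: [231, 33]
BINARY_OP + → 231 + 33 = 264. Stack: [264]
STORE_FAST u → u=264. Stack: []
LOAD_FAST_LOAD_FAST b,b → push 21,21. Stack: [21, 21]
BINARY_OP * → 21 * 21 = 441. Stack: [441]
STORE_FAST t → t=441. Stack: []
LOAD_FAST_LOAD_FAST y,z → push -3,2. Stack: [-3, 2]
BINARY_OP * → -3 * 2 = -6. Stack: [-6]
LOAD_FAST z → push 2. Stack: [-6, 2]
BINARY_OP & → -6 & 2 = 2. Stack: [2]
STORE_FAST n → n=2. Stack: []
LOAD_FAST n → push 2. Stack: [2]
RETURN_VALUE → return 2.

2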